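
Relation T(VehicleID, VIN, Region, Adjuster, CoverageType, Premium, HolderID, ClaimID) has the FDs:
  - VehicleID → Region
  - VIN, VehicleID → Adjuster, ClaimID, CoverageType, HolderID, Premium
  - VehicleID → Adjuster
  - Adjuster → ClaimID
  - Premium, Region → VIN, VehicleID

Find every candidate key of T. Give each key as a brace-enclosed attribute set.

{Premium, Region}, {Premium, VehicleID}, {VIN, VehicleID}

{Premium, Region} is a candidate key since {Premium, Region}⁺ = {Adjuster, ClaimID, CoverageType, HolderID, Premium, Region, VIN, VehicleID} covers every attribute.
{Premium, VehicleID} is a candidate key since {Premium, VehicleID}⁺ = {Adjuster, ClaimID, CoverageType, HolderID, Premium, Region, VIN, VehicleID} covers every attribute.
{VIN, VehicleID} is a candidate key since {VIN, VehicleID}⁺ = {Adjuster, ClaimID, CoverageType, HolderID, Premium, Region, VIN, VehicleID} covers every attribute.
No proper subset of any of these is a key, and no other minimal superkey exists.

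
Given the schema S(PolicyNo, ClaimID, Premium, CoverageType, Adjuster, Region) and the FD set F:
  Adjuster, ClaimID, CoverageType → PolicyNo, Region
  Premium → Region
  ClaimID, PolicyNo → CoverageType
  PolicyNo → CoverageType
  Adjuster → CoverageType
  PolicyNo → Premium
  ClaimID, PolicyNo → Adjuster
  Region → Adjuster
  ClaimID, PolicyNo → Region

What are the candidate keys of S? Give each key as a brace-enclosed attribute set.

{Adjuster, ClaimID}, {ClaimID, PolicyNo}, {ClaimID, Premium}, {ClaimID, Region}

Attributes never on any right-hand side: {ClaimID} — every candidate key must contain it.
Closure of {Adjuster, ClaimID} is {Adjuster, ClaimID, CoverageType, PolicyNo, Premium, Region}, the whole schema; {Adjuster, ClaimID} is a candidate key.
Closure of {ClaimID, PolicyNo} is {Adjuster, ClaimID, CoverageType, PolicyNo, Premium, Region}, the whole schema; {ClaimID, PolicyNo} is a candidate key.
Closure of {ClaimID, Premium} is {Adjuster, ClaimID, CoverageType, PolicyNo, Premium, Region}, the whole schema; {ClaimID, Premium} is a candidate key.
Closure of {ClaimID, Region} is {Adjuster, ClaimID, CoverageType, PolicyNo, Premium, Region}, the whole schema; {ClaimID, Region} is a candidate key.
No proper subset of any of these is a key, and no other minimal superkey exists.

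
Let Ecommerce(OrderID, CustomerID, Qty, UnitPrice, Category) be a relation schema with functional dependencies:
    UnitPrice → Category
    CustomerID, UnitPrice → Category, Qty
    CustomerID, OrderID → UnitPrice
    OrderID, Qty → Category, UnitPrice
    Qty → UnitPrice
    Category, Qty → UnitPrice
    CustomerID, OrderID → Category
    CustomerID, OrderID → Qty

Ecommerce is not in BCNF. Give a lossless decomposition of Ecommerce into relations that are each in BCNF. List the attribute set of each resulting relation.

{Category, UnitPrice}; {CustomerID, OrderID, UnitPrice}; {CustomerID, Qty}; {Qty, UnitPrice}

Candidate key of the original relation: {CustomerID, OrderID}.
In {Category, CustomerID, OrderID, Qty, UnitPrice}, {UnitPrice} is not a superkey ({UnitPrice}⁺ restricted to this set is {Category, UnitPrice}), so split on UnitPrice → Category into {Category, UnitPrice} and {CustomerID, OrderID, Qty, UnitPrice}.
{Category, UnitPrice}: every determinant is a superkey — BCNF.
In {CustomerID, OrderID, Qty, UnitPrice}, {CustomerID, UnitPrice} is not a superkey ({CustomerID, UnitPrice}⁺ restricted to this set is {CustomerID, Qty, UnitPrice}), so split on CustomerID, UnitPrice → Qty into {CustomerID, Qty, UnitPrice} and {CustomerID, OrderID, UnitPrice}.
In {CustomerID, Qty, UnitPrice}, {Qty} is not a superkey ({Qty}⁺ restricted to this set is {Qty, UnitPrice}), so split on Qty → UnitPrice into {Qty, UnitPrice} and {CustomerID, Qty}.
{Qty, UnitPrice}: every determinant is a superkey — BCNF.
{CustomerID, Qty}: every determinant is a superkey — BCNF.
{CustomerID, OrderID, UnitPrice}: every determinant is a superkey — BCNF.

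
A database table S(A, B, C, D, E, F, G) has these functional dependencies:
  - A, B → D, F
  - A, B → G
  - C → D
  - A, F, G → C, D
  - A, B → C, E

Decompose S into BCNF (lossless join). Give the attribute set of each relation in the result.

{A, B, E, F, G}; {A, C, F, G}; {C, D}

Candidate key of the original relation: {A, B}.
Within {A, B, C, D, E, F, G}: {C}⁺ ∩ {A, B, C, D, E, F, G} = {C, D}, not the whole set, so C → D violates BCNF; decompose into {C, D} and {A, B, C, E, F, G}.
{C, D} is in BCNF.
Within {A, B, C, E, F, G}: {A, F, G}⁺ ∩ {A, B, C, E, F, G} = {A, C, F, G}, not the whole set, so A, F, G → C violates BCNF; decompose into {A, C, F, G} and {A, B, E, F, G}.
{A, C, F, G} is in BCNF.
{A, B, E, F, G} is in BCNF.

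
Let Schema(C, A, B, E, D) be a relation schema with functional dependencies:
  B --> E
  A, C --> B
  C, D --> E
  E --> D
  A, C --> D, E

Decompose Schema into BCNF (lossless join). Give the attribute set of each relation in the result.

{A, B, C}; {B, E}; {D, E}

Candidate key of the original relation: {A, C}.
Within {A, B, C, D, E}: {B}⁺ ∩ {A, B, C, D, E} = {B, D, E}, not the whole set, so B --> D, E violates BCNF; decompose into {B, D, E} and {A, B, C}.
Within {B, D, E}: {E}⁺ ∩ {B, D, E} = {D, E}, not the whole set, so E --> D violates BCNF; decompose into {D, E} and {B, E}.
{D, E}: every determinant is a superkey — BCNF.
{B, E}: every determinant is a superkey — BCNF.
{A, B, C}: every determinant is a superkey — BCNF.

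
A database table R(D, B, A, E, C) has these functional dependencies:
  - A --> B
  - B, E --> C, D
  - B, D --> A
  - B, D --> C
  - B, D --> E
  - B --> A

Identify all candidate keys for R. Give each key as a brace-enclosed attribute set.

{A, D}⁺ = {A, B, C, D, E} — all of the relation — so {A, D} is a candidate key.
{A, E}⁺ = {A, B, C, D, E} — all of the relation — so {A, E} is a candidate key.
{B, D}⁺ = {A, B, C, D, E} — all of the relation — so {B, D} is a candidate key.
{B, E}⁺ = {A, B, C, D, E} — all of the relation — so {B, E} is a candidate key.
These are minimal and exhaustive — every other superkey contains one of them.

{A, D}, {A, E}, {B, D}, {B, E}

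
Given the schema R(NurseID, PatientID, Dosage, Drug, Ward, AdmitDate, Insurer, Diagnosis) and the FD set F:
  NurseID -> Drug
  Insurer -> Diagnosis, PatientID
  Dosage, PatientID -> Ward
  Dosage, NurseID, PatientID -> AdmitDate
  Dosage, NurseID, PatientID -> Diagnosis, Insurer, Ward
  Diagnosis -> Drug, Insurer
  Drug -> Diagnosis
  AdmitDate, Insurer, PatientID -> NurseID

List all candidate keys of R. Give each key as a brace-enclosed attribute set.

Attributes never on any right-hand side: {Dosage} — every candidate key must contain it.
Closure of {Dosage, NurseID} is {AdmitDate, Diagnosis, Dosage, Drug, Insurer, NurseID, PatientID, Ward}, the whole schema; {Dosage, NurseID} is a candidate key.
Closure of {AdmitDate, Diagnosis, Dosage} is {AdmitDate, Diagnosis, Dosage, Drug, Insurer, NurseID, PatientID, Ward}, the whole schema; {AdmitDate, Diagnosis, Dosage} is a candidate key.
Closure of {AdmitDate, Dosage, Drug} is {AdmitDate, Diagnosis, Dosage, Drug, Insurer, NurseID, PatientID, Ward}, the whole schema; {AdmitDate, Dosage, Drug} is a candidate key.
Closure of {AdmitDate, Dosage, Insurer} is {AdmitDate, Diagnosis, Dosage, Drug, Insurer, NurseID, PatientID, Ward}, the whole schema; {AdmitDate, Dosage, Insurer} is a candidate key.
These are minimal and exhaustive — every other superkey contains one of them.

{AdmitDate, Diagnosis, Dosage}, {AdmitDate, Dosage, Drug}, {AdmitDate, Dosage, Insurer}, {Dosage, NurseID}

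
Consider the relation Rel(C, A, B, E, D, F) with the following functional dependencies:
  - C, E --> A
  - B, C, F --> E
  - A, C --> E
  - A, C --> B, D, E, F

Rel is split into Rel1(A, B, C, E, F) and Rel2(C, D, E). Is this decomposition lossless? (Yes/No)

Common attributes: {C, E}; their closure is {A, B, C, D, E, F}.
Rel1 is contained in that closure, so Rel1 ∩ Rel2 --> Rel1 holds and the join is lossless.

Yes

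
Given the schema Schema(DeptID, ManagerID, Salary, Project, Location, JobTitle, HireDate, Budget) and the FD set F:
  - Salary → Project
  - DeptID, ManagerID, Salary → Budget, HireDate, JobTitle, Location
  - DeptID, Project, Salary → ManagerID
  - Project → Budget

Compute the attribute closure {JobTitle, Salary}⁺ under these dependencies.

{Budget, JobTitle, Project, Salary}

Start with {JobTitle, Salary}.
Salary → Project applies; add {Project} → now {JobTitle, Project, Salary}.
Project → Budget applies; add {Budget} → now {Budget, JobTitle, Project, Salary}.
No further FD applies.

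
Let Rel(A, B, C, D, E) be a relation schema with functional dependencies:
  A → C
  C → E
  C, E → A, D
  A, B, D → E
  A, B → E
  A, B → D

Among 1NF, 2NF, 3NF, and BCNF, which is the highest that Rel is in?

Candidate keys: {A, B}, {B, C}. Prime attributes: {A, B, C}.
For A → C we have {A}⁺ = {A, C, D, E}; {A} is not a superkey, so BCNF fails.
C → E has non-prime {E} on the right and a non-superkey on the left, so 3NF fails.
{A} is a proper subset of the key {A, B}, and {A}⁺ contains the non-prime attributes {D, E} — a partial dependency, so 2NF is violated.

1NF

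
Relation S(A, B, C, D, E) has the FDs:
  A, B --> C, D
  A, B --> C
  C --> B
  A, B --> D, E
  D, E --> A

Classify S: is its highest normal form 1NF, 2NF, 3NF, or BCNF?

Candidate keys: {A, B}, {A, C}, {B, D, E}, {C, D, E}. Prime attributes: {A, B, C, D, E}.
C --> B breaks BCNF: {C}⁺ = {B, C}, so {C} is not a superkey.
But every attribute on its right side ({B}) is prime, and the same holds for every other non-superkey FD, so 3NF still holds.

3NF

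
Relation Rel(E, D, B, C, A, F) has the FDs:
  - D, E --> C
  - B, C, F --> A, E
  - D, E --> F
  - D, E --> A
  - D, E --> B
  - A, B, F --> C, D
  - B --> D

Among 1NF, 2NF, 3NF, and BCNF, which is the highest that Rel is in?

Candidate keys: {A, B, F}, {B, C, F}, {B, E}, {D, E}. Prime attributes: {A, B, C, D, E, F}.
B --> D: {B}⁺ = {B, D}, which is not all of the attributes, so the left side is not a superkey — BCNF is violated.
Its right-hand attributes {D} are all prime, as are those of every other non-superkey FD — the relation is in 3NF.

3NF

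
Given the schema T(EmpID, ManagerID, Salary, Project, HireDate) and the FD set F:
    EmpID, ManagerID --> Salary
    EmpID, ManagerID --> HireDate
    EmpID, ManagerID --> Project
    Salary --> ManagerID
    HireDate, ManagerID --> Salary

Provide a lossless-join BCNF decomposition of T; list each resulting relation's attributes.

Candidate keys of the original relation: {EmpID, ManagerID}, {EmpID, Salary}.
Within {EmpID, HireDate, ManagerID, Project, Salary}: {Salary}⁺ ∩ {EmpID, HireDate, ManagerID, Project, Salary} = {ManagerID, Salary}, not the whole set, so Salary --> ManagerID violates BCNF; decompose into {ManagerID, Salary} and {EmpID, HireDate, Project, Salary}.
{ManagerID, Salary}: every determinant is a superkey — BCNF.
{EmpID, HireDate, Project, Salary}: every determinant is a superkey — BCNF.

{EmpID, HireDate, Project, Salary}; {ManagerID, Salary}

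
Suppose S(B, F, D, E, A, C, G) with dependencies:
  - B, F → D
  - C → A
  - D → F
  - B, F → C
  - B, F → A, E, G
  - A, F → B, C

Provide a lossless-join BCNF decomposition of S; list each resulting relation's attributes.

{A, C}; {B, C, D, E, G}; {D, F}

Candidate keys of the original relation: {A, D}, {A, F}, {B, D}, {B, F}, {C, D}, {C, F}.
In {A, B, C, D, E, F, G}, {C} is not a superkey ({C}⁺ restricted to this set is {A, C}), so split on C → A into {A, C} and {B, C, D, E, F, G}.
{A, C} is in BCNF.
In {B, C, D, E, F, G}, {D} is not a superkey ({D}⁺ restricted to this set is {D, F}), so split on D → F into {D, F} and {B, C, D, E, G}.
{D, F} is in BCNF.
{B, C, D, E, G} is in BCNF.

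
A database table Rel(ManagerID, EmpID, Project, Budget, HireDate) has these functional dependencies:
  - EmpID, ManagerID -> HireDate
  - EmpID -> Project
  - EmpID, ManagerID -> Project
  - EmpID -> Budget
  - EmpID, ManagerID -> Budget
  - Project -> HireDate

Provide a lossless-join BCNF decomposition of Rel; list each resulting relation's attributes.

Candidate key of the original relation: {EmpID, ManagerID}.
Within {Budget, EmpID, HireDate, ManagerID, Project}: {EmpID}⁺ ∩ {Budget, EmpID, HireDate, ManagerID, Project} = {Budget, EmpID, HireDate, Project}, not the whole set, so EmpID -> Budget, HireDate, Project violates BCNF; decompose into {Budget, EmpID, HireDate, Project} and {EmpID, ManagerID}.
Within {Budget, EmpID, HireDate, Project}: {Project}⁺ ∩ {Budget, EmpID, HireDate, Project} = {HireDate, Project}, not the whole set, so Project -> HireDate violates BCNF; decompose into {HireDate, Project} and {Budget, EmpID, Project}.
{HireDate, Project} has no BCNF violation.
{Budget, EmpID, Project} has no BCNF violation.
{EmpID, ManagerID} has no BCNF violation.

{Budget, EmpID, Project}; {EmpID, ManagerID}; {HireDate, Project}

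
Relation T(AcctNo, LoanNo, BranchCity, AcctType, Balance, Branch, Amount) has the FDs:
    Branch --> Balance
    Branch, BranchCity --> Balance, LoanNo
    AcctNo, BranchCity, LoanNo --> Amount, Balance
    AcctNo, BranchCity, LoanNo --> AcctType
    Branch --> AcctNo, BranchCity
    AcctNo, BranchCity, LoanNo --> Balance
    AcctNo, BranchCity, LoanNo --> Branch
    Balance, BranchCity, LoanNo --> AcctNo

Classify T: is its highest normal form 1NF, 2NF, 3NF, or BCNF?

Candidate keys: {AcctNo, BranchCity, LoanNo}, {Balance, BranchCity, LoanNo}, {Branch}. Prime attributes: {AcctNo, Balance, Branch, BranchCity, LoanNo}.
Each dependency's left side is a superkey — BCNF holds.

BCNF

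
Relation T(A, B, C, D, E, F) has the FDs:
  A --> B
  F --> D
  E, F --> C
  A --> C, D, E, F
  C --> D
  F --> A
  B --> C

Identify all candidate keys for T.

{A}, {F}

{A}⁺ = {A, B, C, D, E, F}, which is every attribute, so {A} is a candidate key.
{F}⁺ = {A, B, C, D, E, F}, which is every attribute, so {F} is a candidate key.
No proper subset of any of these is a key, and no other minimal superkey exists.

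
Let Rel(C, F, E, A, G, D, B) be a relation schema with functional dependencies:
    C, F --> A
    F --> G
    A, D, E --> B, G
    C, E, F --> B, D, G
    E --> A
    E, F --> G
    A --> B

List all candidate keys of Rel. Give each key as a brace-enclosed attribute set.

{C, E, F}

{C, E, F} never appear on the right of any FD, so every key must include all of them.
{C, E, F}⁺ = {A, B, C, D, E, F, G}, which is every attribute, so {C, E, F} is a candidate key.
Every other attribute set either contains this one or has a smaller closure.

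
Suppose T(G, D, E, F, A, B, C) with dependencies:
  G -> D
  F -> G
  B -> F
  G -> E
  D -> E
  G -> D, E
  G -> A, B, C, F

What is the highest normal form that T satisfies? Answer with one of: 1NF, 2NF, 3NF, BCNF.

2NF

Candidate keys: {B}, {F}, {G}. Prime attributes: {B, F, G}.
D -> E breaks BCNF: {D}⁺ = {D, E}, so {D} is not a superkey.
Because {E} is non-prime and the left side of D -> E is not a superkey, the relation is not in 3NF.
All keys have size 1, which rules out partial dependencies — 2NF is satisfied.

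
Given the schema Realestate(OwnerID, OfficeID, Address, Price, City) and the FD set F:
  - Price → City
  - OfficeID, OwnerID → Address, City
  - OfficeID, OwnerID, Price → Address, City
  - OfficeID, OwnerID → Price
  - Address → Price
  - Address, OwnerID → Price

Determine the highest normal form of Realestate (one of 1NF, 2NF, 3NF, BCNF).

2NF

Candidate key: {OfficeID, OwnerID}. Prime attributes: {OfficeID, OwnerID}.
Price → City breaks BCNF: {Price}⁺ = {City, Price}, so {Price} is not a superkey.
Price → City determines the non-prime attribute {City} from a non-superkey — 3NF is violated.
No non-prime attribute depends on a proper subset of any candidate key, so 2NF holds.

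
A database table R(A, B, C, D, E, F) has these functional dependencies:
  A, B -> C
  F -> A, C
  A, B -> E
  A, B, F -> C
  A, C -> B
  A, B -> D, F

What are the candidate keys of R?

{F}⁺ = {A, B, C, D, E, F} — all of the relation — so {F} is a candidate key.
{A, B}⁺ = {A, B, C, D, E, F} — all of the relation — so {A, B} is a candidate key.
{A, C}⁺ = {A, B, C, D, E, F} — all of the relation — so {A, C} is a candidate key.
These are minimal and exhaustive — every other superkey contains one of them.

{A, B}, {A, C}, {F}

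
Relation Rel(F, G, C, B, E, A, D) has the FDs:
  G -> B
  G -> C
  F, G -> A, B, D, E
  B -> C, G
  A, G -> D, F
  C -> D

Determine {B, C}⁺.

{B, C, D, G}

Start with {B, C}.
B -> C, G applies; add {G} → now {B, C, G}.
C -> D applies; add {D} → now {B, C, D, G}.
No further FD applies.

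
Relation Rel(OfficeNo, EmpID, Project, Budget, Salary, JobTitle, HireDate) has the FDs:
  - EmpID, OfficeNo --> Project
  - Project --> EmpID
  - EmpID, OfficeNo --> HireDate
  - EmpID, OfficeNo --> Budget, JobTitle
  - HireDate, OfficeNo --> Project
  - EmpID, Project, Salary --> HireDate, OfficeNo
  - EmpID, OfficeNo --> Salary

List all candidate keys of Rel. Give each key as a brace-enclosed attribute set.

{EmpID, OfficeNo} is a candidate key since {EmpID, OfficeNo}⁺ = {Budget, EmpID, HireDate, JobTitle, OfficeNo, Project, Salary} covers every attribute.
{HireDate, OfficeNo} is a candidate key since {HireDate, OfficeNo}⁺ = {Budget, EmpID, HireDate, JobTitle, OfficeNo, Project, Salary} covers every attribute.
{OfficeNo, Project} is a candidate key since {OfficeNo, Project}⁺ = {Budget, EmpID, HireDate, JobTitle, OfficeNo, Project, Salary} covers every attribute.
{Project, Salary} is a candidate key since {Project, Salary}⁺ = {Budget, EmpID, HireDate, JobTitle, OfficeNo, Project, Salary} covers every attribute.
These are minimal and exhaustive — every other superkey contains one of them.

{EmpID, OfficeNo}, {HireDate, OfficeNo}, {OfficeNo, Project}, {Project, Salary}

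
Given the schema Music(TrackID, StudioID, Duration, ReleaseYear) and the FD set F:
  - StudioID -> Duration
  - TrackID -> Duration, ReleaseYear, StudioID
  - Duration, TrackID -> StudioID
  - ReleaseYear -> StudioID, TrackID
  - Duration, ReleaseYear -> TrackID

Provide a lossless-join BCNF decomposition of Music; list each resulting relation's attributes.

{Duration, StudioID}; {ReleaseYear, StudioID, TrackID}

Candidate keys of the original relation: {ReleaseYear}, {TrackID}.
Within {Duration, ReleaseYear, StudioID, TrackID}: {StudioID}⁺ ∩ {Duration, ReleaseYear, StudioID, TrackID} = {Duration, StudioID}, not the whole set, so StudioID -> Duration violates BCNF; decompose into {Duration, StudioID} and {ReleaseYear, StudioID, TrackID}.
{Duration, StudioID}: every determinant is a superkey — BCNF.
{ReleaseYear, StudioID, TrackID}: every determinant is a superkey — BCNF.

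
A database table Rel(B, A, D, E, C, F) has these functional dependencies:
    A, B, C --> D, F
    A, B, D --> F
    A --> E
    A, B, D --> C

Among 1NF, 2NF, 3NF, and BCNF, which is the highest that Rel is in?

Candidate keys: {A, B, C}, {A, B, D}. Prime attributes: {A, B, C, D}.
A --> E: {A}⁺ = {A, E}, which is not all of the attributes, so the left side is not a superkey — BCNF is violated.
A --> E has non-prime {E} on the right and a non-superkey on the left, so 3NF fails.
The proper key subset {A} of {A, B, C} determines non-prime {E}, so the relation is not even in 2NF.

1NF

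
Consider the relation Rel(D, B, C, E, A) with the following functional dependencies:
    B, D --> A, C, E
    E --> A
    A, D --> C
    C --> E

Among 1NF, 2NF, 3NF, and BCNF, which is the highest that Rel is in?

2NF

Candidate key: {B, D}. Prime attributes: {B, D}.
For E --> A we have {E}⁺ = {A, E}; {E} is not a superkey, so BCNF fails.
E --> A determines the non-prime attribute {A} from a non-superkey — 3NF is violated.
Checking every proper subset of each key, none determines a non-prime attribute — 2NF is satisfied.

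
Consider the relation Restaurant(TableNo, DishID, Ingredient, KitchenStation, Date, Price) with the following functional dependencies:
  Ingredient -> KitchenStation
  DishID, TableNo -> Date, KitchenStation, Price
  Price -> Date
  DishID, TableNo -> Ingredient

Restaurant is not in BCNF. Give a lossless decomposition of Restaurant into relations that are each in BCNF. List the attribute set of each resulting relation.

Candidate key of the original relation: {DishID, TableNo}.
In {Date, DishID, Ingredient, KitchenStation, Price, TableNo}, {Ingredient} is not a superkey ({Ingredient}⁺ restricted to this set is {Ingredient, KitchenStation}), so split on Ingredient -> KitchenStation into {Ingredient, KitchenStation} and {Date, DishID, Ingredient, Price, TableNo}.
{Ingredient, KitchenStation} is in BCNF.
In {Date, DishID, Ingredient, Price, TableNo}, {Price} is not a superkey ({Price}⁺ restricted to this set is {Date, Price}), so split on Price -> Date into {Date, Price} and {DishID, Ingredient, Price, TableNo}.
{Date, Price} is in BCNF.
{DishID, Ingredient, Price, TableNo} is in BCNF.

{Date, Price}; {DishID, Ingredient, Price, TableNo}; {Ingredient, KitchenStation}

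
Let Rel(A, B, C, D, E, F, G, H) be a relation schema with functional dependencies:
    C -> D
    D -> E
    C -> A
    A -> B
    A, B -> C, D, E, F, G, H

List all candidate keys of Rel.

{A}⁺ = {A, B, C, D, E, F, G, H}, which is every attribute, so {A} is a candidate key.
{C}⁺ = {A, B, C, D, E, F, G, H}, which is every attribute, so {C} is a candidate key.
Any other superkey properly contains one of these, so there are no further candidate keys.

{A}, {C}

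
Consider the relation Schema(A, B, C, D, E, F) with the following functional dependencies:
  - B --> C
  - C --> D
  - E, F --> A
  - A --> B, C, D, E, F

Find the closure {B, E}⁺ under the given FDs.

Start with {B, E}.
B --> C applies; add {C} → now {B, C, E}.
C --> D applies; add {D} → now {B, C, D, E}.
No further FD applies.

{B, C, D, E}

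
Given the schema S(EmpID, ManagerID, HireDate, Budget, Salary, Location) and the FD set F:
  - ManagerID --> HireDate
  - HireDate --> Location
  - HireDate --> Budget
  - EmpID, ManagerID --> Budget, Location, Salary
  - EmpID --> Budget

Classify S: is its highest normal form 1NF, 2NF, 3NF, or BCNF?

Candidate key: {EmpID, ManagerID}. Prime attributes: {EmpID, ManagerID}.
For ManagerID --> HireDate we have {ManagerID}⁺ = {Budget, HireDate, Location, ManagerID}; {ManagerID} is not a superkey, so BCNF fails.
Because {HireDate} is non-prime and the left side of ManagerID --> HireDate is not a superkey, the relation is not in 3NF.
The proper key subset {EmpID} of {EmpID, ManagerID} determines non-prime {Budget}, so the relation is not even in 2NF.

1NF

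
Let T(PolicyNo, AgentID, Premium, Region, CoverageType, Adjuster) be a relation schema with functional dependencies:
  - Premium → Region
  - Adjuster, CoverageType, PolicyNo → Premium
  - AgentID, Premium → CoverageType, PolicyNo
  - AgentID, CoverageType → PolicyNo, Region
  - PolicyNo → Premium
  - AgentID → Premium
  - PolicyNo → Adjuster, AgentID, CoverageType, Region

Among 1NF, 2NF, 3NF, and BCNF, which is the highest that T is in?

Candidate keys: {AgentID}, {PolicyNo}. Prime attributes: {AgentID, PolicyNo}.
Premium → Region breaks BCNF: {Premium}⁺ = {Premium, Region}, so {Premium} is not a superkey.
Premium → Region has non-prime {Region} on the right and a non-superkey on the left, so 3NF fails.
With only single-attribute keys there can be no partial dependency, so 2NF holds.

2NF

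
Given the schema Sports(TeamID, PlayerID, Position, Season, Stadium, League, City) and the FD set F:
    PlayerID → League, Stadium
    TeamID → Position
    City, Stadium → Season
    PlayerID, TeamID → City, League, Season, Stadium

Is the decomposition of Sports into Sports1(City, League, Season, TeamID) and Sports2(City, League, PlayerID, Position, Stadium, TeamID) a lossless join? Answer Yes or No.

No

Sports1 ∩ Sports2 = {City, League, TeamID}; its closure under F is {City, League, Position, TeamID}.
Neither Sports1 nor Sports2 is contained in that closure, so the decomposition is lossy.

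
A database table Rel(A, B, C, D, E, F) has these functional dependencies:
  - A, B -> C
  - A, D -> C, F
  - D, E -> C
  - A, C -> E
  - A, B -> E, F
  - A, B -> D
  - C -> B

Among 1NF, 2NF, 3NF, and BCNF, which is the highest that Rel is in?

Candidate keys: {A, B}, {A, C}, {A, D}. Prime attributes: {A, B, C, D}.
For D, E -> C we have {D, E}⁺ = {B, C, D, E}; {D, E} is not a superkey, so BCNF fails.
But every attribute on its right side ({C}) is prime, and the same holds for every other non-superkey FD, so 3NF still holds.

3NF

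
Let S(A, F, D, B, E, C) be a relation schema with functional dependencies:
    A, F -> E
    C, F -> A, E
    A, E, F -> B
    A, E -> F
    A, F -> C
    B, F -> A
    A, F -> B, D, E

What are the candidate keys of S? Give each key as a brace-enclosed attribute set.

Closure of {A, E} is {A, B, C, D, E, F}, the whole schema; {A, E} is a candidate key.
Closure of {A, F} is {A, B, C, D, E, F}, the whole schema; {A, F} is a candidate key.
Closure of {B, F} is {A, B, C, D, E, F}, the whole schema; {B, F} is a candidate key.
Closure of {C, F} is {A, B, C, D, E, F}, the whole schema; {C, F} is a candidate key.
Any other superkey properly contains one of these, so there are no further candidate keys.

{A, E}, {A, F}, {B, F}, {C, F}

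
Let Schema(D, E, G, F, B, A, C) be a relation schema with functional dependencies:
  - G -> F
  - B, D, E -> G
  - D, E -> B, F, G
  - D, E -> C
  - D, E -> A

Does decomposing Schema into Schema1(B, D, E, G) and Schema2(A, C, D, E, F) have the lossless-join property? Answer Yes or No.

Yes

The shared attributes are {D, E} and {D, E}⁺ = {A, B, C, D, E, F, G}.
Since Schema1 ⊆ {A, B, C, D, E, F, G}, the intersection is a superkey of Schema1; the decomposition is lossless.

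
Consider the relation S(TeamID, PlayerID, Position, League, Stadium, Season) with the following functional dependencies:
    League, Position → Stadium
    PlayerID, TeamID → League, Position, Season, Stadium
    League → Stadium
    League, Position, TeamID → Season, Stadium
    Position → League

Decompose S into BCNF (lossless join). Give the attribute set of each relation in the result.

Candidate key of the original relation: {PlayerID, TeamID}.
{League, PlayerID, Position, Season, Stadium, TeamID}: {League, Position} determines {League, Position, Stadium} here but is not a superkey — split on League, Position → Stadium, giving {League, Position, Stadium} and {League, PlayerID, Position, Season, TeamID}.
{League, Position, Stadium}: {League} determines {League, Stadium} here but is not a superkey — split on League → Stadium, giving {League, Stadium} and {League, Position}.
{League, Stadium} has no BCNF violation.
{League, Position} has no BCNF violation.
{League, PlayerID, Position, Season, TeamID}: {League, Position, TeamID} determines {League, Position, Season, TeamID} here but is not a superkey — split on League, Position, TeamID → Season, giving {League, Position, Season, TeamID} and {League, PlayerID, Position, TeamID}.
{League, Position, Season, TeamID}: {Position} determines {League, Position} here but is not a superkey — split on Position → League, giving {League, Position} and {Position, Season, TeamID}.
{League, Position} has no BCNF violation.
{Position, Season, TeamID} has no BCNF violation.
{League, PlayerID, Position, TeamID}: {Position} determines {League, Position} here but is not a superkey — split on Position → League, giving {League, Position} and {PlayerID, Position, TeamID}.
{League, Position} has no BCNF violation.
{PlayerID, Position, TeamID} has no BCNF violation.

{League, Position}; {League, Stadium}; {PlayerID, Position, TeamID}; {Position, Season, TeamID}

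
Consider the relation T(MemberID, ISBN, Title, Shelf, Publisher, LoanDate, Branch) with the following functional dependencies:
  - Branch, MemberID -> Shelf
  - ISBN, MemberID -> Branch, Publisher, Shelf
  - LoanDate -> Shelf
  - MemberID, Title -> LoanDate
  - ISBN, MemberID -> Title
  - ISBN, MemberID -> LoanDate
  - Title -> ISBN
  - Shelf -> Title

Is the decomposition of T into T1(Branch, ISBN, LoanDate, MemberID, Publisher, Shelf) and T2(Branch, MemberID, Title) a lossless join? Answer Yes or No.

Common attributes: {Branch, MemberID}; their closure is {Branch, ISBN, LoanDate, MemberID, Publisher, Shelf, Title}.
Since T1 ⊆ {Branch, ISBN, LoanDate, MemberID, Publisher, Shelf, Title}, the intersection is a superkey of T1; the decomposition is lossless.

Yes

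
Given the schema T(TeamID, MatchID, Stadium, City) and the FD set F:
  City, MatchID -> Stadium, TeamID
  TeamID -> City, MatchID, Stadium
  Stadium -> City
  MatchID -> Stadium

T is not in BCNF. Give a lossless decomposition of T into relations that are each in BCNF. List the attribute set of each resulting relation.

{City, Stadium}; {MatchID, Stadium, TeamID}

Candidate keys of the original relation: {MatchID}, {TeamID}.
{City, MatchID, Stadium, TeamID}: {Stadium} determines {City, Stadium} here but is not a superkey — split on Stadium -> City, giving {City, Stadium} and {MatchID, Stadium, TeamID}.
{City, Stadium} has no BCNF violation.
{MatchID, Stadium, TeamID} has no BCNF violation.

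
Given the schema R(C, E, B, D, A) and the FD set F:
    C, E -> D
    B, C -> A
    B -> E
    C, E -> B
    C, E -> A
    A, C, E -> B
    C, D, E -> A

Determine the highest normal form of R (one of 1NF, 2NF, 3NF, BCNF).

Candidate keys: {B, C}, {C, E}. Prime attributes: {B, C, E}.
B -> E breaks BCNF: {B}⁺ = {B, E}, so {B} is not a superkey.
Since {E} ⊆ prime attributes and every other non-superkey FD also has a prime right side, the schema is in 3NF.

3NF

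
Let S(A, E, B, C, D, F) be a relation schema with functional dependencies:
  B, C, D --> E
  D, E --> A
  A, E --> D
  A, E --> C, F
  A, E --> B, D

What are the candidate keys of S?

{A, E}⁺ = {A, B, C, D, E, F} — all of the relation — so {A, E} is a candidate key.
{D, E}⁺ = {A, B, C, D, E, F} — all of the relation — so {D, E} is a candidate key.
{B, C, D}⁺ = {A, B, C, D, E, F} — all of the relation — so {B, C, D} is a candidate key.
These are minimal and exhaustive — every other superkey contains one of them.

{A, E}, {B, C, D}, {D, E}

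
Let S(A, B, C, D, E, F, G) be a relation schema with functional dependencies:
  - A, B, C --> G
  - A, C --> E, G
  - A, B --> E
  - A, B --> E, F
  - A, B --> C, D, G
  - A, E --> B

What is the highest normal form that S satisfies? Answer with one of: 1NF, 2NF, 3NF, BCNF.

Candidate keys: {A, B}, {A, C}, {A, E}. Prime attributes: {A, B, C, E}.
The left-hand side of every FD is a superkey, so BCNF is satisfied.

BCNF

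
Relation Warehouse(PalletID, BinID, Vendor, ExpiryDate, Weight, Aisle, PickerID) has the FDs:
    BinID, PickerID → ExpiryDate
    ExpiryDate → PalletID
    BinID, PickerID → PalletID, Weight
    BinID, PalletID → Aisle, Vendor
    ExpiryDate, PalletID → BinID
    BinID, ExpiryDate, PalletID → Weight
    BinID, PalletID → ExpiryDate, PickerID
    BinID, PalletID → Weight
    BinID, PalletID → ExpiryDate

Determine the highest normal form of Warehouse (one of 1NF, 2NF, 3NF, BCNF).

Candidate keys: {BinID, PalletID}, {BinID, PickerID}, {ExpiryDate}. Prime attributes: {BinID, ExpiryDate, PalletID, PickerID}.
Every FD has a superkey on the left, so the relation is in BCNF.

BCNF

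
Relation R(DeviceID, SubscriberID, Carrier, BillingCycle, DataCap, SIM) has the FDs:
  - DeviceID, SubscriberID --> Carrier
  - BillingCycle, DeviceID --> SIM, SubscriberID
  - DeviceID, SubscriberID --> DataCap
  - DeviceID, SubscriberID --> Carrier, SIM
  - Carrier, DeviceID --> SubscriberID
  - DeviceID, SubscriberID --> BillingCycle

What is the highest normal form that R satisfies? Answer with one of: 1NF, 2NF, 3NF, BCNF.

Candidate keys: {BillingCycle, DeviceID}, {Carrier, DeviceID}, {DeviceID, SubscriberID}. Prime attributes: {BillingCycle, Carrier, DeviceID, SubscriberID}.
Every FD has a superkey on the left, so the relation is in BCNF.

BCNF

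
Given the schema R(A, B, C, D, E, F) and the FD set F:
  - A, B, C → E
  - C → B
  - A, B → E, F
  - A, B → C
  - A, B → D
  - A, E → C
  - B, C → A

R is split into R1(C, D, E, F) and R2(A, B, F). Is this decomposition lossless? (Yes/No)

R1 ∩ R2 = {F}; its closure under F is {F}.
Neither R1 nor R2 is contained in that closure, so the decomposition is lossy.

No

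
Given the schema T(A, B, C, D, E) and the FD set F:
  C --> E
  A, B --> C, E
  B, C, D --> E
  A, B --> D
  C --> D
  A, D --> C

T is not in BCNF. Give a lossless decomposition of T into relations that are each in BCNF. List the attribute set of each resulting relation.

{A, B, C}; {C, D, E}

Candidate key of the original relation: {A, B}.
Within {A, B, C, D, E}: {C}⁺ ∩ {A, B, C, D, E} = {C, D, E}, not the whole set, so C --> D, E violates BCNF; decompose into {C, D, E} and {A, B, C}.
{C, D, E}: every determinant is a superkey — BCNF.
{A, B, C}: every determinant is a superkey — BCNF.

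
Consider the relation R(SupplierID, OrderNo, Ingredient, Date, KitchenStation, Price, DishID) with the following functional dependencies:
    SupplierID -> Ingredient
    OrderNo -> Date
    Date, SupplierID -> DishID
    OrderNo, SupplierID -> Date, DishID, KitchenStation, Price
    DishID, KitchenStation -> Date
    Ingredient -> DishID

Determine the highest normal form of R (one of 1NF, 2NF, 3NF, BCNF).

1NF

Candidate key: {OrderNo, SupplierID}. Prime attributes: {OrderNo, SupplierID}.
SupplierID -> Ingredient breaks BCNF: {SupplierID}⁺ = {DishID, Ingredient, SupplierID}, so {SupplierID} is not a superkey.
Because {Ingredient} is non-prime and the left side of SupplierID -> Ingredient is not a superkey, the relation is not in 3NF.
The proper key subset {OrderNo} of {OrderNo, SupplierID} determines non-prime {Date}, so the relation is not even in 2NF.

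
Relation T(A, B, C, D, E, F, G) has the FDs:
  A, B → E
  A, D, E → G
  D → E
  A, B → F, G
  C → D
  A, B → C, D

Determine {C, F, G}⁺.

{C, D, E, F, G}

Start with {C, F, G}.
C → D applies; add {D} → now {C, D, F, G}.
D → E applies; add {E} → now {C, D, E, F, G}.
No further FD applies.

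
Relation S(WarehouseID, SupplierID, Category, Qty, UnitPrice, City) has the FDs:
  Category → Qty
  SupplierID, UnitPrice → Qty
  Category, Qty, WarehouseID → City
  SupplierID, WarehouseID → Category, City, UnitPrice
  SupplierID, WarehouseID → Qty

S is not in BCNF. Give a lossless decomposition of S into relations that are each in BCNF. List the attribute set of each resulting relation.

{Category, City, WarehouseID}; {Category, Qty}; {Category, SupplierID, UnitPrice, WarehouseID}

Candidate key of the original relation: {SupplierID, WarehouseID}.
In {Category, City, Qty, SupplierID, UnitPrice, WarehouseID}, {Category} is not a superkey ({Category}⁺ restricted to this set is {Category, Qty}), so split on Category → Qty into {Category, Qty} and {Category, City, SupplierID, UnitPrice, WarehouseID}.
{Category, Qty} has no BCNF violation.
In {Category, City, SupplierID, UnitPrice, WarehouseID}, {Category, WarehouseID} is not a superkey ({Category, WarehouseID}⁺ restricted to this set is {Category, City, WarehouseID}), so split on Category, WarehouseID → City into {Category, City, WarehouseID} and {Category, SupplierID, UnitPrice, WarehouseID}.
{Category, City, WarehouseID} has no BCNF violation.
{Category, SupplierID, UnitPrice, WarehouseID} has no BCNF violation.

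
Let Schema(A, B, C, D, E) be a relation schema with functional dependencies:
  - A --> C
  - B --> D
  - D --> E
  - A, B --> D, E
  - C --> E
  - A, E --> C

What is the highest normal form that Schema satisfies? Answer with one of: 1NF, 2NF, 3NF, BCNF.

1NF

Candidate key: {A, B}. Prime attributes: {A, B}.
A --> C breaks BCNF: {A}⁺ = {A, C, E}, so {A} is not a superkey.
Because {C} is non-prime and the left side of A --> C is not a superkey, the relation is not in 3NF.
The proper key subset {A} of {A, B} determines non-prime {C, E}, so the relation is not even in 2NF.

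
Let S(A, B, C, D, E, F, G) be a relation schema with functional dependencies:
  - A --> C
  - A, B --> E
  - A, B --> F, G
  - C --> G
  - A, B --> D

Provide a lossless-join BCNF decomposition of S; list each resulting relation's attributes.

{A, B, D, E, F}; {A, C}; {C, G}

Candidate key of the original relation: {A, B}.
In {A, B, C, D, E, F, G}, {A} is not a superkey ({A}⁺ restricted to this set is {A, C, G}), so split on A --> C, G into {A, C, G} and {A, B, D, E, F}.
In {A, C, G}, {C} is not a superkey ({C}⁺ restricted to this set is {C, G}), so split on C --> G into {C, G} and {A, C}.
{C, G} is in BCNF.
{A, C} is in BCNF.
{A, B, D, E, F} is in BCNF.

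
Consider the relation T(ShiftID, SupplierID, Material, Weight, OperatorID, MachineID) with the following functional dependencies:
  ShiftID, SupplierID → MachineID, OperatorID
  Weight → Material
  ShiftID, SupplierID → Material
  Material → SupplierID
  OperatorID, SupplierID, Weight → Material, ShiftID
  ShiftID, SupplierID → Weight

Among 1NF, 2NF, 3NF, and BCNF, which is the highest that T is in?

3NF

Candidate keys: {Material, ShiftID}, {OperatorID, Weight}, {ShiftID, SupplierID}, {ShiftID, Weight}. Prime attributes: {Material, OperatorID, ShiftID, SupplierID, Weight}.
Weight → Material breaks BCNF: {Weight}⁺ = {Material, SupplierID, Weight}, so {Weight} is not a superkey.
Since {Material} ⊆ prime attributes and every other non-superkey FD also has a prime right side, the schema is in 3NF.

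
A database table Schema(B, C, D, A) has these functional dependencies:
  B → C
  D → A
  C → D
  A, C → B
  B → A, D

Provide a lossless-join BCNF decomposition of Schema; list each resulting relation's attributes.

Candidate keys of the original relation: {B}, {C}.
In {A, B, C, D}, {D} is not a superkey ({D}⁺ restricted to this set is {A, D}), so split on D → A into {A, D} and {B, C, D}.
{A, D} has no BCNF violation.
{B, C, D} has no BCNF violation.

{A, D}; {B, C, D}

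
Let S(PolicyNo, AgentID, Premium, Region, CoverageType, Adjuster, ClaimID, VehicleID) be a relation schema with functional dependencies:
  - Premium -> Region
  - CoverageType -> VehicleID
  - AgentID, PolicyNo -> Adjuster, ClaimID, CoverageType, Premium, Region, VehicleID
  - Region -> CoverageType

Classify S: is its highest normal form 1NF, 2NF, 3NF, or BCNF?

2NF

Candidate key: {AgentID, PolicyNo}. Prime attributes: {AgentID, PolicyNo}.
Premium -> Region breaks BCNF: {Premium}⁺ = {CoverageType, Premium, Region, VehicleID}, so {Premium} is not a superkey.
Premium -> Region has non-prime {Region} on the right and a non-superkey on the left, so 3NF fails.
No proper subset of a key has a non-prime attribute in its closure, so there is no partial dependency; 2NF holds.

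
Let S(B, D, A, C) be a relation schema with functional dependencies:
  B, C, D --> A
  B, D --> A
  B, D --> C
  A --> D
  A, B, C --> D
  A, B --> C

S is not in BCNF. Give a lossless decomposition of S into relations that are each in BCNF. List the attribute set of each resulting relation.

{A, B, C}; {A, D}

Candidate keys of the original relation: {A, B}, {B, D}.
Within {A, B, C, D}: {A}⁺ ∩ {A, B, C, D} = {A, D}, not the whole set, so A --> D violates BCNF; decompose into {A, D} and {A, B, C}.
{A, D} has no BCNF violation.
{A, B, C} has no BCNF violation.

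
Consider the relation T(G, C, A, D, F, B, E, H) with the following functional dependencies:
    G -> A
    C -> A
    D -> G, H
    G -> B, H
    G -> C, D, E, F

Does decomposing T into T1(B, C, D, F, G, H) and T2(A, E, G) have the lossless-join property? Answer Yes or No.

T1 ∩ T2 = {G}; its closure under F is {A, B, C, D, E, F, G, H}.
T1 is contained in that closure, so T1 ∩ T2 -> T1 holds and the join is lossless.

Yes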